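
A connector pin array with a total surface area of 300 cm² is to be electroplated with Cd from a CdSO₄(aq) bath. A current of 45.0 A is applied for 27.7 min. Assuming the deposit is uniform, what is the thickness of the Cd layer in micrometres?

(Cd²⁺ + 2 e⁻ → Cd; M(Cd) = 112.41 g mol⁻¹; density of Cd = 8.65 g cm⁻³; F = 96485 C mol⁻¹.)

168 μm

Q = I·t = 45.00 × 1662.0 = 74790 C; n(e⁻) = 0.7751 mol.
n(Cd) = n(e⁻)/2 = 0.3876 mol, so m = 0.3876 × 112.41 = 43.57 g.
Volume = m/ρ = 43.57 / 8.65 = 5.037 cm³.
Thickness = V/A = 5.037 / 300 = 0.0168 cm = 168 μm.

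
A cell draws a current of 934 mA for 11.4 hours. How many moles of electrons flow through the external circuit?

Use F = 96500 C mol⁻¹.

0.397 mol

Q = I·t = 0.9340 A × 41040 s = 38330 C.
n(e⁻) = Q/F = 38330 / 96500 = 0.397 mol.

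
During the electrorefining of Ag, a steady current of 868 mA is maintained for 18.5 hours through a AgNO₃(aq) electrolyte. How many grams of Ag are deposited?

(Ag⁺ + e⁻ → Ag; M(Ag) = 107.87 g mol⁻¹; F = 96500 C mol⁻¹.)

Q = I·t = 0.8680 A × 66600 s = 57810 C.
n(e⁻) = Q/F = 57810 / 96500 = 0.5991 mol.
Ag⁺ + e⁻ → Ag, so n(Ag) = n(e⁻)/1 = 0.5991 mol.
m = n·M = 0.5991 × 107.87 = 64.6 g.

64.6 g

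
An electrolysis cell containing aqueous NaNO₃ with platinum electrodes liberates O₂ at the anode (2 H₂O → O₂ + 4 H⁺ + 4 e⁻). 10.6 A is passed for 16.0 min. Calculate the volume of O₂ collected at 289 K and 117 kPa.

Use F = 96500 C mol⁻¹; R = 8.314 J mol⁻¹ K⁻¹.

Q = I·t = 10.60 A × 960.00 s = 10180 C.
n(e⁻) = Q/F = 10180 / 96500 = 0.1055 mol.
4 electrons are transferred per O₂ molecule, so n(O₂) = 0.1055 / 4 = 0.02636 mol.
V = nRT/P = (0.02636 × 8.314 × 289) / (117 × 10³ Pa) = 5.41 × 10⁻⁴ m³ = 0.541 L.

0.541 L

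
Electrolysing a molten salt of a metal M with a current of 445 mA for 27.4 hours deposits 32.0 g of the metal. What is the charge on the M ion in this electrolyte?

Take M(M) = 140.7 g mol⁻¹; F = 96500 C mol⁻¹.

+2

Q = I·t = 0.4450 A × 98640 s = 43890 C, so n(e⁻) = 43890/96500 = 0.4549 mol.
n(M) deposited = 32.0 / 140.7 = 0.2274 mol.
Electrons per atom = n(e⁻)/n(M) = 0.4549 / 0.2274 = 2.00 ≈ 2, so the ion is M²⁺.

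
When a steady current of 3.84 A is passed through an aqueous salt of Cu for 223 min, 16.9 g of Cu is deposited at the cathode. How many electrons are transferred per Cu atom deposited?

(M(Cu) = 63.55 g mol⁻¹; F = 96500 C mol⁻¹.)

Q = I·t = 3.840 A × 13380 s = 51380 C, so n(e⁻) = 51380/96500 = 0.5324 mol.
n(Cu) deposited = 16.9 / 63.55 = 0.2659 mol.
Electrons per atom = n(e⁻)/n(Cu) = 0.5324 / 0.2659 = 2.00 ≈ 2, so the ion is Cu²⁺.

2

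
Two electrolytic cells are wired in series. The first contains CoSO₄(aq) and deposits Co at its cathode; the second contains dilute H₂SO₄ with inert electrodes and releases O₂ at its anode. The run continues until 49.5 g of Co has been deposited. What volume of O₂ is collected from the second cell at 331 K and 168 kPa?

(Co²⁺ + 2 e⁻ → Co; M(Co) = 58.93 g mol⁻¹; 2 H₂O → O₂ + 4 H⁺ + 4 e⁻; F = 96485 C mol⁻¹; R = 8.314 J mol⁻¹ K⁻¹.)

6.88 L

n(Co) = 49.5 / 58.93 = 0.8400 mol, so n(e⁻) = 2 × 0.8400 = 1.680 mol.
The cells are in series, so the same 1.680 mol of electrons passes through the second cell.
2 H₂O → O₂ + 4 H⁺ + 4 e⁻ — 4 mol e⁻ per mol O₂, so n(O₂) = 1.680/4 = 0.4200 mol.
V = nRT/P = (0.4200 × 8.314 × 331) / (168 × 10³) = 0.00688 m³ = 6.88 L.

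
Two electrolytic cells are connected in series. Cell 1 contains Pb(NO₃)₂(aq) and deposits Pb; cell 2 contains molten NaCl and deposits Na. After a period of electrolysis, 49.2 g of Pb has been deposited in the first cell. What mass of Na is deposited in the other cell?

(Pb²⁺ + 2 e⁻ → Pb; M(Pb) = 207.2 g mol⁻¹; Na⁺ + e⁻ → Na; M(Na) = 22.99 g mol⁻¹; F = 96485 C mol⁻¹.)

n(Pb) = 49.2 / 207.2 = 0.2375 mol.
Since Pb²⁺ + 2 e⁻ → Pb, n(e⁻) passed = 2 × 0.2375 = 0.4749 mol.
Cells in series carry the same charge, so the same 0.4749 mol of electrons passes through cell 2.
Na⁺ + e⁻ → Na, so n(Na) = 0.4749 / 1 = 0.4749 mol.
m(Na) = 0.4749 × 22.99 = 10.9 g.

10.9 g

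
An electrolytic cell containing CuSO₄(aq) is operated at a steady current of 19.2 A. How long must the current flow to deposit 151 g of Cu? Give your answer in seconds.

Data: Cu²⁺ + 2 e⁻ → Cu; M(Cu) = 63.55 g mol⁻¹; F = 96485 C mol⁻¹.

n(Cu) = m/M = 151 / 63.55 = 2.376 mol.
Each Cu atom requires 2 electrons, so n(e⁻) = 2 × 2.376 = 4.752 mol.
Q = n(e⁻)·F = 4.752 × 96485 = 458500 C.
t = Q/I = 458500 / 19.20 A = 23880 s.

23900 s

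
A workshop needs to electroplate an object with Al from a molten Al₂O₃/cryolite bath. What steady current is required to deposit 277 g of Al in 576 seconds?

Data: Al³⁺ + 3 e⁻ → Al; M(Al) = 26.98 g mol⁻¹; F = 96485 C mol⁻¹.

5160 A

n(Al) = 277 / 26.98 = 10.27 mol.
n(e⁻) = 3 × 10.27 = 30.80 mol.
Q = n(e⁻)·F = 30.80 × 96485 = 2972000 C.
I = Q/t = 2972000 / 576.00 s = 5160 A.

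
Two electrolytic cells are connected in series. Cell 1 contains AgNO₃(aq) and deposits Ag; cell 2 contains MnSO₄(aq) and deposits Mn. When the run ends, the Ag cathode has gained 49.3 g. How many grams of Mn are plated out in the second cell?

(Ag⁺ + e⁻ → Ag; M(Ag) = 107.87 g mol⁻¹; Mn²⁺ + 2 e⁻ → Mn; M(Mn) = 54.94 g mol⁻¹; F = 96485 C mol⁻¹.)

12.6 g

n(Ag) = 49.3 / 107.87 = 0.4570 mol.
Since Ag⁺ + e⁻ → Ag, n(e⁻) passed = 1 × 0.4570 = 0.4570 mol.
Cells in series carry the same charge, so the same 0.4570 mol of electrons passes through cell 2.
Mn²⁺ + 2 e⁻ → Mn, so n(Mn) = 0.4570 / 2 = 0.2285 mol.
m(Mn) = 0.2285 × 54.94 = 12.6 g.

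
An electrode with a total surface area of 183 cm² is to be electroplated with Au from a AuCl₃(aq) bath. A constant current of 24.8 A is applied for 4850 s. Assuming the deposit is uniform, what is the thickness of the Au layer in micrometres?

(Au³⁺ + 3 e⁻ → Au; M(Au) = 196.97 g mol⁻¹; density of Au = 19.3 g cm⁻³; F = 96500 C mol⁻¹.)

232 μm

Q = I·t = 24.80 × 4850.0 = 120300 C; n(e⁻) = 1.246 mol.
n(Au) = n(e⁻)/3 = 0.4155 mol, so m = 0.4155 × 196.97 = 81.84 g.
Volume = m/ρ = 81.84 / 19.3 = 4.240 cm³.
Thickness = V/A = 4.240 / 183 = 0.0232 cm = 232 μm.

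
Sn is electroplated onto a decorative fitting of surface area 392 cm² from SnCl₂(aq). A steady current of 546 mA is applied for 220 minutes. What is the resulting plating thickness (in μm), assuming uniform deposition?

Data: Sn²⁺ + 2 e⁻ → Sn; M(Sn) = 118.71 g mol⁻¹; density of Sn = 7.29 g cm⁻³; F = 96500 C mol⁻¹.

15.5 μm

Q = I·t = 0.5460 × 13200 = 7207 C; n(e⁻) = 0.07469 mol.
n(Sn) = n(e⁻)/2 = 0.03734 mol, so m = 0.03734 × 118.71 = 4.433 g.
Volume = m/ρ = 4.433 / 7.29 = 0.6081 cm³.
Thickness = V/A = 0.6081 / 392 = 0.00155 cm = 15.5 μm.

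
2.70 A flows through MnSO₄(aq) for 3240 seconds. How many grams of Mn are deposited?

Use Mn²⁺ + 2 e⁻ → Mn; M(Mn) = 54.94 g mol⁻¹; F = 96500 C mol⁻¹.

Q = I·t = 2.700 A × 3240.0 s = 8748 C.
n(e⁻) = Q/F = 8748 / 96500 = 0.09065 mol.
Mn²⁺ + 2 e⁻ → Mn, so n(Mn) = n(e⁻)/2 = 0.04533 mol.
m = n·M = 0.04533 × 54.94 = 2.49 g.

2.49 g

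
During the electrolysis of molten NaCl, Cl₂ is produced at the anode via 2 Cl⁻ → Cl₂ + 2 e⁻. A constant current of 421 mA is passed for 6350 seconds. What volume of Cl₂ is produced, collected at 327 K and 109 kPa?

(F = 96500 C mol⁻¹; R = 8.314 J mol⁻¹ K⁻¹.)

Q = I·t = 0.4210 A × 6350.0 s = 2673 C.
n(e⁻) = Q/F = 2673 / 96500 = 0.02770 mol.
2 electrons are transferred per Cl₂ molecule, so n(Cl₂) = 0.02770 / 2 = 0.01385 mol.
V = nRT/P = (0.01385 × 8.314 × 327) / (109 × 10³ Pa) = 3.45 × 10⁻⁴ m³ = 0.345 L.

0.345 L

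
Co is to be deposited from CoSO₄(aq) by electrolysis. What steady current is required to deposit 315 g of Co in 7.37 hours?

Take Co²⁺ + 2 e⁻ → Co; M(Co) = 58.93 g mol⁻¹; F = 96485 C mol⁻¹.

n(Co) = 315 / 58.93 = 5.345 mol.
n(e⁻) = 2 × 5.345 = 10.69 mol.
Q = n(e⁻)·F = 10.69 × 96485 = 1031000 C.
I = Q/t = 1031000 / 26532 s = 38.9 A.

38.9 A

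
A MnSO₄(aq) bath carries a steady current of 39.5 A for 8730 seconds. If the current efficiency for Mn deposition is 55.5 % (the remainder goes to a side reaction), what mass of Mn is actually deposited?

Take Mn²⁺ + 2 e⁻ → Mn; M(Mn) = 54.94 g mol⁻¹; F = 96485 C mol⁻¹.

54.5 g

Q = I·t = 39.50 × 8730.0 = 344800 C.
n(e⁻) = 344800/96485 = 3.574 mol; theoretically n(Mn) = 3.574/2 = 1.787 mol, m_theo = 98.18 g.
At 55.5 % efficiency, m_actual = 0.555 × 98.18 = 54.5 g.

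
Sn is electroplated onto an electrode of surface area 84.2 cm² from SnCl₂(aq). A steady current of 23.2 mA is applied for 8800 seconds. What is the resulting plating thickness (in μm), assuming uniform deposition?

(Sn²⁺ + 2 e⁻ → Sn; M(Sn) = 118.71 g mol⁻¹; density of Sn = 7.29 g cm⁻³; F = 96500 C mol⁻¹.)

Q = I·t = 0.02320 × 8800.0 = 204.2 C; n(e⁻) = 0.002116 mol.
n(Sn) = n(e⁻)/2 = 0.001058 mol, so m = 0.001058 × 118.71 = 0.1256 g.
Volume = m/ρ = 0.1256 / 7.29 = 0.01723 cm³.
Thickness = V/A = 0.01723 / 84.2 = 2.05 × 10⁻⁴ cm = 2.05 μm.

2.05 μm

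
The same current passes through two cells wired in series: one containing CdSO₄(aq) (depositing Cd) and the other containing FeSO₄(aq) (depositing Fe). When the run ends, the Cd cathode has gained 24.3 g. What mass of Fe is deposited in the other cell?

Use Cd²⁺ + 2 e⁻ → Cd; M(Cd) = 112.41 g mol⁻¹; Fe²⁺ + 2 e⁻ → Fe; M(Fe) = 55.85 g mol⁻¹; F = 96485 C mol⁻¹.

12.1 g

n(Cd) = 24.3 / 112.41 = 0.2162 mol.
Since Cd²⁺ + 2 e⁻ → Cd, n(e⁻) passed = 2 × 0.2162 = 0.4323 mol.
Cells in series carry the same charge, so the same 0.4323 mol of electrons passes through cell 2.
Fe²⁺ + 2 e⁻ → Fe, so n(Fe) = 0.4323 / 2 = 0.2162 mol.
m(Fe) = 0.2162 × 55.85 = 12.1 g.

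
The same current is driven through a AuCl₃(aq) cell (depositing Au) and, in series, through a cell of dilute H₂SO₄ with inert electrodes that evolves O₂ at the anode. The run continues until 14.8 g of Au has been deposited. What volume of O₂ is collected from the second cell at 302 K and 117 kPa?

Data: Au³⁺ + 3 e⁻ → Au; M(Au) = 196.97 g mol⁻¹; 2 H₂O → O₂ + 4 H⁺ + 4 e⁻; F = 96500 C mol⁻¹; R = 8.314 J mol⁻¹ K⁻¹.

1.21 L

n(Au) = 14.8 / 196.97 = 0.07514 mol, so n(e⁻) = 3 × 0.07514 = 0.2254 mol.
The cells are in series, so the same 0.2254 mol of electrons passes through the second cell.
2 H₂O → O₂ + 4 H⁺ + 4 e⁻ — 4 mol e⁻ per mol O₂, so n(O₂) = 0.2254/4 = 0.05635 mol.
V = nRT/P = (0.05635 × 8.314 × 302) / (117 × 10³) = 0.00121 m³ = 1.21 L.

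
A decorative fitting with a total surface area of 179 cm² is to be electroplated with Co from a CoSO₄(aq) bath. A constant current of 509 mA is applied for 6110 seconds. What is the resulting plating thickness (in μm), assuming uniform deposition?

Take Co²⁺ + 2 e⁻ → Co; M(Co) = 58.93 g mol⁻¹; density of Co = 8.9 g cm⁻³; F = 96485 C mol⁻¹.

Q = I·t = 0.5090 × 6110.0 = 3110 C; n(e⁻) = 0.03223 mol.
n(Co) = n(e⁻)/2 = 0.01612 mol, so m = 0.01612 × 58.93 = 0.9497 g.
Volume = m/ρ = 0.9497 / 8.9 = 0.1067 cm³.
Thickness = V/A = 0.1067 / 179 = 5.96 × 10⁻⁴ cm = 5.96 μm.

5.96 μm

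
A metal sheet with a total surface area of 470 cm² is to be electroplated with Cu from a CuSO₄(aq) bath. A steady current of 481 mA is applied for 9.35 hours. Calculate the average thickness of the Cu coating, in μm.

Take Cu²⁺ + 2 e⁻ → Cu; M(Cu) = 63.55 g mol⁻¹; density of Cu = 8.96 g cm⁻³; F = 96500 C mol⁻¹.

12.7 μm

Q = I·t = 0.4810 × 33660 = 16190 C; n(e⁻) = 0.1678 mol.
n(Cu) = n(e⁻)/2 = 0.08389 mol, so m = 0.08389 × 63.55 = 5.331 g.
Volume = m/ρ = 5.331 / 8.96 = 0.5950 cm³.
Thickness = V/A = 0.5950 / 470 = 0.00127 cm = 12.7 μm.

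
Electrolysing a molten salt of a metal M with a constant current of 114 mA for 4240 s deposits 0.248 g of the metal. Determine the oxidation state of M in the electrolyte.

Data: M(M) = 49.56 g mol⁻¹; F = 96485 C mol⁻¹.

+1

Q = I·t = 0.1140 A × 4240.0 s = 483.4 C, so n(e⁻) = 483.4/96485 = 0.005010 mol.
n(M) deposited = 0.248 / 49.56 = 0.005004 mol.
Electrons per atom = n(e⁻)/n(M) = 0.005010 / 0.005004 = 1.00 ≈ 1, so the ion is M⁺.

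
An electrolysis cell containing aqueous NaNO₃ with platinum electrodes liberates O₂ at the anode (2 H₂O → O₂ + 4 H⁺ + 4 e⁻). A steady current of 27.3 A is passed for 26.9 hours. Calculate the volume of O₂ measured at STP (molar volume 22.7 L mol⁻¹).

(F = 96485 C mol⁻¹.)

Q = I·t = 27.30 A × 96840 s = 2644000 C.
n(e⁻) = Q/F = 2644000 / 96485 = 27.40 mol.
4 electrons are transferred per O₂ molecule, so n(O₂) = 27.40 / 4 = 6.850 mol.
V = n × V_m = 6.850 × 22.7 = 155 L.

155 L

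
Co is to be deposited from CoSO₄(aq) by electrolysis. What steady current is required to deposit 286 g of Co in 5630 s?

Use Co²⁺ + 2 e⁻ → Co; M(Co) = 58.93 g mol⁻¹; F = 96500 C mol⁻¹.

n(Co) = 286 / 58.93 = 4.853 mol.
n(e⁻) = 2 × 4.853 = 9.706 mol.
Q = n(e⁻)·F = 9.706 × 96500 = 936700 C.
I = Q/t = 936700 / 5630.0 s = 166 A.

166 A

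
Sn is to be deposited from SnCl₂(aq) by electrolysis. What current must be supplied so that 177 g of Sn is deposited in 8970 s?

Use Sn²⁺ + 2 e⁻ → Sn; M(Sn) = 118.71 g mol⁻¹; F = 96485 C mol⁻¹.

32.1 A

n(Sn) = 177 / 118.71 = 1.491 mol.
n(e⁻) = 2 × 1.491 = 2.982 mol.
Q = n(e⁻)·F = 2.982 × 96485 = 287700 C.
I = Q/t = 287700 / 8970.0 s = 32.1 A.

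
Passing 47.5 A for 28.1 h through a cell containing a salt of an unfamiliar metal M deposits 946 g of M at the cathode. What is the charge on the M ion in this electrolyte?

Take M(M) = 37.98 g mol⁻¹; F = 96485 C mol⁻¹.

Q = I·t = 47.50 A × 101160 s = 4805000 C, so n(e⁻) = 4805000/96485 = 49.80 mol.
n(M) deposited = 946 / 37.98 = 24.91 mol.
Electrons per atom = n(e⁻)/n(M) = 49.80 / 24.91 = 2.00 ≈ 2, so the ion is M²⁺.

+2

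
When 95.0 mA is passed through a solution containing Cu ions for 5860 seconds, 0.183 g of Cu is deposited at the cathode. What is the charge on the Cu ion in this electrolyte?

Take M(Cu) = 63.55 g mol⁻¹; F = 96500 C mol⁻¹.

Q = I·t = 0.09500 A × 5860.0 s = 556.7 C, so n(e⁻) = 556.7/96500 = 0.005769 mol.
n(Cu) deposited = 0.183 / 63.55 = 0.002880 mol.
Electrons per atom = n(e⁻)/n(Cu) = 0.005769 / 0.002880 = 2.00 ≈ 2, so the ion is Cu²⁺.

+2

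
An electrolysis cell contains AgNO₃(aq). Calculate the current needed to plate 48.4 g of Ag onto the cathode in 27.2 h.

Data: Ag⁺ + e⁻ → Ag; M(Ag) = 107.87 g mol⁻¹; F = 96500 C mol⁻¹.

0.442 A

n(Ag) = 48.4 / 107.87 = 0.4487 mol.
n(e⁻) = 1 × 0.4487 = 0.4487 mol.
Q = n(e⁻)·F = 0.4487 × 96500 = 43300 C.
I = Q/t = 43300 / 97920 s = 0.442 A.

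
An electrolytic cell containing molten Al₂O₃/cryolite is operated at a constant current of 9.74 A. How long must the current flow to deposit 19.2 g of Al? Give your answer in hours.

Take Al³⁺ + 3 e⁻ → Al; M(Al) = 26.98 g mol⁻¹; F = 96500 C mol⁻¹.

n(Al) = m/M = 19.2 / 26.98 = 0.7116 mol.
Each Al atom requires 3 electrons, so n(e⁻) = 3 × 0.7116 = 2.135 mol.
Q = n(e⁻)·F = 2.135 × 96500 = 206000 C.
t = Q/I = 206000 / 9.740 A = 21150 s = 5.88 h.

5.88 h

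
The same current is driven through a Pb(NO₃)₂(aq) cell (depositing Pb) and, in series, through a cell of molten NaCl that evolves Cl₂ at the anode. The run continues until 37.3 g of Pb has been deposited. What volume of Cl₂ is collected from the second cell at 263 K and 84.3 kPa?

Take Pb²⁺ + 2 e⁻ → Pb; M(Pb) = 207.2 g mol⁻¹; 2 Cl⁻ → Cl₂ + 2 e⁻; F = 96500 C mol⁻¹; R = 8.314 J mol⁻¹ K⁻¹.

n(Pb) = 37.3 / 207.2 = 0.1800 mol, so n(e⁻) = 2 × 0.1800 = 0.3600 mol.
The cells are in series, so the same 0.3600 mol of electrons passes through the second cell.
2 Cl⁻ → Cl₂ + 2 e⁻ — 2 mol e⁻ per mol Cl₂, so n(Cl₂) = 0.3600/2 = 0.1800 mol.
V = nRT/P = (0.1800 × 8.314 × 263) / (84.3 × 10³) = 0.00467 m³ = 4.67 L.

4.67 L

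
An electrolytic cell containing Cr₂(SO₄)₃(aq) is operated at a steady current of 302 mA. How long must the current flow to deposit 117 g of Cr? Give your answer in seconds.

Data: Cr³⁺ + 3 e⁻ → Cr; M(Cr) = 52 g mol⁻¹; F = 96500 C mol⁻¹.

n(Cr) = m/M = 117 / 52 = 2.250 mol.
Each Cr atom requires 3 electrons, so n(e⁻) = 3 × 2.250 = 6.750 mol.
Q = n(e⁻)·F = 6.750 × 96500 = 651400 C.
t = Q/I = 651400 / 0.3020 A = 2157000 s.

2.16 × 10⁶ s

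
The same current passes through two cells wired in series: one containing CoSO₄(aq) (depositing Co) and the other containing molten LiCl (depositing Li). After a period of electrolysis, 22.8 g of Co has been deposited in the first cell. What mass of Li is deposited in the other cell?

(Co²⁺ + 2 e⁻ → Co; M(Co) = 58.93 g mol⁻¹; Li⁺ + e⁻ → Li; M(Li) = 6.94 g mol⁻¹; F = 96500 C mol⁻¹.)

n(Co) = 22.8 / 58.93 = 0.3869 mol.
Since Co²⁺ + 2 e⁻ → Co, n(e⁻) passed = 2 × 0.3869 = 0.7738 mol.
Cells in series carry the same charge, so the same 0.7738 mol of electrons passes through cell 2.
Li⁺ + e⁻ → Li, so n(Li) = 0.7738 / 1 = 0.7738 mol.
m(Li) = 0.7738 × 6.94 = 5.37 g.

5.37 g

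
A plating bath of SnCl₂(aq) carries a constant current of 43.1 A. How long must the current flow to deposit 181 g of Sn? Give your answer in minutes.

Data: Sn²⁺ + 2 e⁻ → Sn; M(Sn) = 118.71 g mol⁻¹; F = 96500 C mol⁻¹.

114 min

n(Sn) = m/M = 181 / 118.71 = 1.525 mol.
Each Sn atom requires 2 electrons, so n(e⁻) = 2 × 1.525 = 3.049 mol.
Q = n(e⁻)·F = 3.049 × 96500 = 294300 C.
t = Q/I = 294300 / 43.10 A = 6828 s = 114 min.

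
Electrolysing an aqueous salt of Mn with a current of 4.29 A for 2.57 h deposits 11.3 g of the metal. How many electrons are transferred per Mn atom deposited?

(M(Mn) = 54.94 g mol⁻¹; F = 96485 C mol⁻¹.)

2

Q = I·t = 4.290 A × 9252.0 s = 39690 C, so n(e⁻) = 39690/96485 = 0.4114 mol.
n(Mn) deposited = 11.3 / 54.94 = 0.2057 mol.
Electrons per atom = n(e⁻)/n(Mn) = 0.4114 / 0.2057 = 2.00 ≈ 2, so the ion is Mn²⁺.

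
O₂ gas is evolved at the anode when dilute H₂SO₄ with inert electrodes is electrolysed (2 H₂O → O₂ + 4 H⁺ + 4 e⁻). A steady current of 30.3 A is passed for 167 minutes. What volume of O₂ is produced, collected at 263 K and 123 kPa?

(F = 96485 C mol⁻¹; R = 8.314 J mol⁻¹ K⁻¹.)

14.0 L

Q = I·t = 30.30 A × 10020 s = 303600 C.
n(e⁻) = Q/F = 303600 / 96485 = 3.147 mol.
4 electrons are transferred per O₂ molecule, so n(O₂) = 3.147 / 4 = 0.7867 mol.
V = nRT/P = (0.7867 × 8.314 × 263) / (123 × 10³ Pa) = 0.0140 m³ = 14.0 L.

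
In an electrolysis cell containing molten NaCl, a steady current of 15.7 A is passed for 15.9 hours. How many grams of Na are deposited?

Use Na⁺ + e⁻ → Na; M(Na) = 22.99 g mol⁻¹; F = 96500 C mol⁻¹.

Q = I·t = 15.70 A × 57240 s = 898700 C.
n(e⁻) = Q/F = 898700 / 96500 = 9.313 mol.
Na⁺ + e⁻ → Na, so n(Na) = n(e⁻)/1 = 9.313 mol.
m = n·M = 9.313 × 22.99 = 214 g.

214 g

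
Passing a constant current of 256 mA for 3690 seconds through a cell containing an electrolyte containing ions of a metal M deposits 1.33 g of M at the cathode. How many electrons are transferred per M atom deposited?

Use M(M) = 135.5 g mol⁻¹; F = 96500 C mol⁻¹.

Q = I·t = 0.2560 A × 3690.0 s = 944.6 C, so n(e⁻) = 944.6/96500 = 0.009789 mol.
n(M) deposited = 1.33 / 135.5 = 0.009815 mol.
Electrons per atom = n(e⁻)/n(M) = 0.009789 / 0.009815 = 0.997 ≈ 1, so the ion is M⁺.

1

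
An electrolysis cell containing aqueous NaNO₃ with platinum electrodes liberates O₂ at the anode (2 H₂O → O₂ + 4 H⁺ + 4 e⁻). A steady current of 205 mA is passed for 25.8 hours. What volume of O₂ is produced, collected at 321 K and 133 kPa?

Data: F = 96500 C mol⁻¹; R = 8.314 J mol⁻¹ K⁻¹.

0.990 L

Q = I·t = 0.2050 A × 92880 s = 19040 C.
n(e⁻) = Q/F = 19040 / 96500 = 0.1973 mol.
4 electrons are transferred per O₂ molecule, so n(O₂) = 0.1973 / 4 = 0.04933 mol.
V = nRT/P = (0.04933 × 8.314 × 321) / (133 × 10³ Pa) = 9.90 × 10⁻⁴ m³ = 0.990 L.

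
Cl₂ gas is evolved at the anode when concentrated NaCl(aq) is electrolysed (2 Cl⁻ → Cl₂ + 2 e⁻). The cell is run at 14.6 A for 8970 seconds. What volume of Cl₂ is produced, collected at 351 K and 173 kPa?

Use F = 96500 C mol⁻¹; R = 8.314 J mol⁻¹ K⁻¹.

Q = I·t = 14.60 A × 8970.0 s = 131000 C.
n(e⁻) = Q/F = 131000 / 96500 = 1.357 mol.
2 electrons are transferred per Cl₂ molecule, so n(Cl₂) = 1.357 / 2 = 0.6786 mol.
V = nRT/P = (0.6786 × 8.314 × 351) / (173 × 10³ Pa) = 0.0114 m³ = 11.4 L.

11.4 L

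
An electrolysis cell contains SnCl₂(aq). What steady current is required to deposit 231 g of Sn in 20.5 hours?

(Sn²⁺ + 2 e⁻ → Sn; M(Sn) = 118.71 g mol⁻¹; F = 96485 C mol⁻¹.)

5.09 A

n(Sn) = 231 / 118.71 = 1.946 mol.
n(e⁻) = 2 × 1.946 = 3.892 mol.
Q = n(e⁻)·F = 3.892 × 96485 = 375500 C.
I = Q/t = 375500 / 73800 s = 5.09 A.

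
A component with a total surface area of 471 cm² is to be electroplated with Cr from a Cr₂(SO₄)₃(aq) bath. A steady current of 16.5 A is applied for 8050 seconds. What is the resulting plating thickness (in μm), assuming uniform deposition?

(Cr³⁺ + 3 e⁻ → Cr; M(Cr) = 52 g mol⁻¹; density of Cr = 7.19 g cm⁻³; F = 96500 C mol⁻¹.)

70.5 μm

Q = I·t = 16.50 × 8050.0 = 132800 C; n(e⁻) = 1.376 mol.
n(Cr) = n(e⁻)/3 = 0.4588 mol, so m = 0.4588 × 52 = 23.86 g.
Volume = m/ρ = 23.86 / 7.19 = 3.318 cm³.
Thickness = V/A = 3.318 / 471 = 0.00705 cm = 70.5 μm.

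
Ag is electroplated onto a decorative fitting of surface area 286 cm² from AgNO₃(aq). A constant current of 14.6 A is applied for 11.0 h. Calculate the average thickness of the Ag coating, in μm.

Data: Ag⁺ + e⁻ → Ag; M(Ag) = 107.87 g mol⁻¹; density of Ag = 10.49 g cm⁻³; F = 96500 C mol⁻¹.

2150 μm

Q = I·t = 14.60 × 39600 = 578200 C; n(e⁻) = 5.991 mol.
n(Ag) = n(e⁻)/1 = 5.991 mol, so m = 5.991 × 107.87 = 646.3 g.
Volume = m/ρ = 646.3 / 10.49 = 61.61 cm³.
Thickness = V/A = 61.61 / 286 = 0.215 cm = 2150 μm.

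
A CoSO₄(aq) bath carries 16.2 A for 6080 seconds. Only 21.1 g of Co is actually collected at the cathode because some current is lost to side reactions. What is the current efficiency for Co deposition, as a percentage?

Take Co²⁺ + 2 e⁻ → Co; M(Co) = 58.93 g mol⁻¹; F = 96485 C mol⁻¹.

Q = I·t = 16.20 × 6080.0 = 98500 C; n(e⁻) = 98500/96485 = 1.021 mol.
Theoretical n(Co) = n(e⁻)/2 = 0.5104 mol, i.e. m_theo = 0.5104 × 58.93 = 30.08 g.
Efficiency = m_actual / m_theo = 21.1 / 30.08 = 70.1 %.

70.1 %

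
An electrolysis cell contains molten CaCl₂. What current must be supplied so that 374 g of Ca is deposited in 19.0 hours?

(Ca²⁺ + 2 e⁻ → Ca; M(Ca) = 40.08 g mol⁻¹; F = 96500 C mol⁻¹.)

26.3 A

n(Ca) = 374 / 40.08 = 9.331 mol.
n(e⁻) = 2 × 9.331 = 18.66 mol.
Q = n(e⁻)·F = 18.66 × 96500 = 1801000 C.
I = Q/t = 1801000 / 68400 s = 26.3 A.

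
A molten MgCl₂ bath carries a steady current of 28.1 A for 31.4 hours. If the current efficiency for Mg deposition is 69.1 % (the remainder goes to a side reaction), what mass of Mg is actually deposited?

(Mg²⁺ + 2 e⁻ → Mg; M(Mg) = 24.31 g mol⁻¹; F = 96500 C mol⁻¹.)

276 g

Q = I·t = 28.10 × 113040 = 3176000 C.
n(e⁻) = 3176000/96500 = 32.92 mol; theoretically n(Mg) = 32.92/2 = 16.46 mol, m_theo = 400.1 g.
At 69.1 % efficiency, m_actual = 0.691 × 400.1 = 276 g.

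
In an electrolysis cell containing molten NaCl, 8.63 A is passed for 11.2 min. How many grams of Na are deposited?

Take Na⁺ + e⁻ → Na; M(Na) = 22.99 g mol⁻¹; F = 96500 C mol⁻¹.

1.38 g

Q = I·t = 8.630 A × 672.00 s = 5799 C.
n(e⁻) = Q/F = 5799 / 96500 = 0.06010 mol.
Na⁺ + e⁻ → Na, so n(Na) = n(e⁻)/1 = 0.06010 mol.
m = n·M = 0.06010 × 22.99 = 1.38 g.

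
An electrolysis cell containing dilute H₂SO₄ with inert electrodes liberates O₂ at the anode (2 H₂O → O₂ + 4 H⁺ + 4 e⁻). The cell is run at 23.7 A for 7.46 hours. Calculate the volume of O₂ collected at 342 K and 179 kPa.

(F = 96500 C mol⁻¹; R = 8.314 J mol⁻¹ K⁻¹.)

26.2 L

Q = I·t = 23.70 A × 26856 s = 636500 C.
n(e⁻) = Q/F = 636500 / 96500 = 6.596 mol.
4 electrons are transferred per O₂ molecule, so n(O₂) = 6.596 / 4 = 1.649 mol.
V = nRT/P = (1.649 × 8.314 × 342) / (179 × 10³ Pa) = 0.0262 m³ = 26.2 L.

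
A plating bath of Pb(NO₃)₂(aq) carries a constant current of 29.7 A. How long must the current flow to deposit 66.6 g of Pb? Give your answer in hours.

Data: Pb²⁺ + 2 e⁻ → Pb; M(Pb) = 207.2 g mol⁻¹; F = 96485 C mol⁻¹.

0.580 h

n(Pb) = m/M = 66.6 / 207.2 = 0.3214 mol.
Each Pb atom requires 2 electrons, so n(e⁻) = 2 × 0.3214 = 0.6429 mol.
Q = n(e⁻)·F = 0.6429 × 96485 = 62030 C.
t = Q/I = 62030 / 29.70 A = 2088 s = 0.580 h.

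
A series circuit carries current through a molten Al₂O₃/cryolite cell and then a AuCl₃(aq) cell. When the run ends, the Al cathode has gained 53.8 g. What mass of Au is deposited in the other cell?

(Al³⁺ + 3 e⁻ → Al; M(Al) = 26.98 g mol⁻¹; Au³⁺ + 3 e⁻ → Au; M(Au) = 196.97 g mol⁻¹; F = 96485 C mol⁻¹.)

393 g

n(Al) = 53.8 / 26.98 = 1.994 mol.
Since Al³⁺ + 3 e⁻ → Al, n(e⁻) passed = 3 × 1.994 = 5.982 mol.
Cells in series carry the same charge, so the same 5.982 mol of electrons passes through cell 2.
Au³⁺ + 3 e⁻ → Au, so n(Au) = 5.982 / 3 = 1.994 mol.
m(Au) = 1.994 × 196.97 = 393 g.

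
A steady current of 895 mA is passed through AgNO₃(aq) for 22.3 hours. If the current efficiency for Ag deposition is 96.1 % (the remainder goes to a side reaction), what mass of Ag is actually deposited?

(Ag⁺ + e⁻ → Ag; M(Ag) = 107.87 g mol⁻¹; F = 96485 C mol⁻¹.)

Q = I·t = 0.8950 × 80280 = 71850 C.
n(e⁻) = 71850/96485 = 0.7447 mol; theoretically n(Ag) = 0.7447/1 = 0.7447 mol, m_theo = 80.33 g.
At 96.1 % efficiency, m_actual = 0.961 × 80.33 = 77.2 g.

77.2 g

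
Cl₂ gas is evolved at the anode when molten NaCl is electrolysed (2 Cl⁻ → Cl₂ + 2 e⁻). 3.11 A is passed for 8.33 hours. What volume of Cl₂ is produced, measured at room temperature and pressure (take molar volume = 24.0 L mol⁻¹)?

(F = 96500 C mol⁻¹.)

11.6 L

Q = I·t = 3.110 A × 29988 s = 93260 C.
n(e⁻) = Q/F = 93260 / 96500 = 0.9665 mol.
2 electrons are transferred per Cl₂ molecule, so n(Cl₂) = 0.9665 / 2 = 0.4832 mol.
V = n × V_m = 0.4832 × 24.0 = 11.6 L.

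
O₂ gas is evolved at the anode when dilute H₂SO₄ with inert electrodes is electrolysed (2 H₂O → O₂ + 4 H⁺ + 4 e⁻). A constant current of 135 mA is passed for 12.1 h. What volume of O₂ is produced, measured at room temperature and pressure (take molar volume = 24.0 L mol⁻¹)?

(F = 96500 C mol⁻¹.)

Q = I·t = 0.1350 A × 43560 s = 5881 C.
n(e⁻) = Q/F = 5881 / 96500 = 0.06094 mol.
4 electrons are transferred per O₂ molecule, so n(O₂) = 0.06094 / 4 = 0.01523 mol.
V = n × V_m = 0.01523 × 24.0 = 0.366 L.

0.366 L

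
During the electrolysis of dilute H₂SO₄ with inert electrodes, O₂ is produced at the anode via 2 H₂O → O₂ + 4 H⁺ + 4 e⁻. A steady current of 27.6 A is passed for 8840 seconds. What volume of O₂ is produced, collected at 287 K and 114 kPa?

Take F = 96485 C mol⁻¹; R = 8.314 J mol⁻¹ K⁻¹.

Q = I·t = 27.60 A × 8840.0 s = 244000 C.
n(e⁻) = Q/F = 244000 / 96485 = 2.529 mol.
4 electrons are transferred per O₂ molecule, so n(O₂) = 2.529 / 4 = 0.6322 mol.
V = nRT/P = (0.6322 × 8.314 × 287) / (114 × 10³ Pa) = 0.0132 m³ = 13.2 L.

13.2 L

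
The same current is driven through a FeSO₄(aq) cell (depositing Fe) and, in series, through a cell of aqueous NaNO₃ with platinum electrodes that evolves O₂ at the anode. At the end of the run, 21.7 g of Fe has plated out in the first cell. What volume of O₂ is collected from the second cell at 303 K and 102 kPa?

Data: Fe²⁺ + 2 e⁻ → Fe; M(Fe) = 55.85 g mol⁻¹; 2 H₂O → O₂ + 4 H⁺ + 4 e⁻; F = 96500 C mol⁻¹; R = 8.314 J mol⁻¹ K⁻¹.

4.80 L

n(Fe) = 21.7 / 55.85 = 0.3885 mol, so n(e⁻) = 2 × 0.3885 = 0.7771 mol.
The cells are in series, so the same 0.7771 mol of electrons passes through the second cell.
2 H₂O → O₂ + 4 H⁺ + 4 e⁻ — 4 mol e⁻ per mol O₂, so n(O₂) = 0.7771/4 = 0.1943 mol.
V = nRT/P = (0.1943 × 8.314 × 303) / (102 × 10³) = 0.00480 m³ = 4.80 L.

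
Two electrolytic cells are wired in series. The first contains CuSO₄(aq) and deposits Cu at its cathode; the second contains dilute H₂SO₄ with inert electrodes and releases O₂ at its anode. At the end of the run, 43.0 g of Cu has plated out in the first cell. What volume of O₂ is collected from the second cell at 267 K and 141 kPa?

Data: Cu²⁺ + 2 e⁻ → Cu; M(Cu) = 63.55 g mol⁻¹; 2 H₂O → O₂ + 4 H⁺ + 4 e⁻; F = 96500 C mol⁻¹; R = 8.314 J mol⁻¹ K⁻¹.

5.33 L

n(Cu) = 43.0 / 63.55 = 0.6766 mol, so n(e⁻) = 2 × 0.6766 = 1.353 mol.
The cells are in series, so the same 1.353 mol of electrons passes through the second cell.
2 H₂O → O₂ + 4 H⁺ + 4 e⁻ — 4 mol e⁻ per mol O₂, so n(O₂) = 1.353/4 = 0.3383 mol.
V = nRT/P = (0.3383 × 8.314 × 267) / (141 × 10³) = 0.00533 m³ = 5.33 L.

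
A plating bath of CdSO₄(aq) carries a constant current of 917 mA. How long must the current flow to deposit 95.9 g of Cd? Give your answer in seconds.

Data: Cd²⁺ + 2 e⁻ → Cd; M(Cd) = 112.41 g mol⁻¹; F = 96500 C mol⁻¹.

n(Cd) = m/M = 95.9 / 112.41 = 0.8531 mol.
Each Cd atom requires 2 electrons, so n(e⁻) = 2 × 0.8531 = 1.706 mol.
Q = n(e⁻)·F = 1.706 × 96500 = 164700 C.
t = Q/I = 164700 / 0.9170 A = 179600 s.

1.80 × 10⁵ s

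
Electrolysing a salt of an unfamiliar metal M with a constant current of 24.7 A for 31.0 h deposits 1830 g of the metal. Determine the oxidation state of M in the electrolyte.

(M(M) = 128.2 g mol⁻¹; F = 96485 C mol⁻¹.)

Q = I·t = 24.70 A × 111600 s = 2757000 C, so n(e⁻) = 2757000/96485 = 28.57 mol.
n(M) deposited = 1830 / 128.2 = 14.27 mol.
Electrons per atom = n(e⁻)/n(M) = 28.57 / 14.27 = 2.00 ≈ 2, so the ion is M²⁺.

+2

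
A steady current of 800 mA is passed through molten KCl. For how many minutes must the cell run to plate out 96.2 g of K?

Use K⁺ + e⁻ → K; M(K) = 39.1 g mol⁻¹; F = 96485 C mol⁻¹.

n(K) = m/M = 96.2 / 39.1 = 2.460 mol.
Each K atom requires 1 electron, so n(e⁻) = 1 × 2.460 = 2.460 mol.
Q = n(e⁻)·F = 2.460 × 96485 = 237400 C.
t = Q/I = 237400 / 0.8000 A = 296700 s = 4950 min.

4950 min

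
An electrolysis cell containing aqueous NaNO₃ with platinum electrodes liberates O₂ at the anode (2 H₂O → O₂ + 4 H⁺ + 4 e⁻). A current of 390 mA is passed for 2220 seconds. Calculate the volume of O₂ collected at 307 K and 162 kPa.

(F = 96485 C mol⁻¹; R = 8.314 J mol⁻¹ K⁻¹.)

Q = I·t = 0.3900 A × 2220.0 s = 865.8 C.
n(e⁻) = Q/F = 865.8 / 96485 = 0.008973 mol.
4 electrons are transferred per O₂ molecule, so n(O₂) = 0.008973 / 4 = 0.002243 mol.
V = nRT/P = (0.002243 × 8.314 × 307) / (162 × 10³ Pa) = 3.53 × 10⁻⁵ m³ = 0.0353 L.

0.0353 L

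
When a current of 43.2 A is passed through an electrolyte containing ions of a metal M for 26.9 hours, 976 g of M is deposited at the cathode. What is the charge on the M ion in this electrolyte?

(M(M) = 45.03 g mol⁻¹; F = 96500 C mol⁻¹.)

Q = I·t = 43.20 A × 96840 s = 4183000 C, so n(e⁻) = 4183000/96500 = 43.35 mol.
n(M) deposited = 976 / 45.03 = 21.67 mol.
Electrons per atom = n(e⁻)/n(M) = 43.35 / 21.67 = 2.00 ≈ 2, so the ion is M²⁺.

+2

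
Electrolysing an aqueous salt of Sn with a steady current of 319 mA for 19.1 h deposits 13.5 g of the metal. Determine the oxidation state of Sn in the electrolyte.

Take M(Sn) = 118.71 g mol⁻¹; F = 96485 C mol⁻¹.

+2

Q = I·t = 0.3190 A × 68760 s = 21930 C, so n(e⁻) = 21930/96485 = 0.2273 mol.
n(Sn) deposited = 13.5 / 118.71 = 0.1137 mol.
Electrons per atom = n(e⁻)/n(Sn) = 0.2273 / 0.1137 = 2.00 ≈ 2, so the ion is Sn²⁺.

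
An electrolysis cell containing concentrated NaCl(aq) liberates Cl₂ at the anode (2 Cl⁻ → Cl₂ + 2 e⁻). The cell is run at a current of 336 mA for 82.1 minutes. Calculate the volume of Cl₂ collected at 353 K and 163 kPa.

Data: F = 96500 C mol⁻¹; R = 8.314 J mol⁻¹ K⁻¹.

Q = I·t = 0.3360 A × 4926.0 s = 1655 C.
n(e⁻) = Q/F = 1655 / 96500 = 0.01715 mol.
2 electrons are transferred per Cl₂ molecule, so n(Cl₂) = 0.01715 / 2 = 0.008576 mol.
V = nRT/P = (0.008576 × 8.314 × 353) / (163 × 10³ Pa) = 1.54 × 10⁻⁴ m³ = 0.154 L.

0.154 L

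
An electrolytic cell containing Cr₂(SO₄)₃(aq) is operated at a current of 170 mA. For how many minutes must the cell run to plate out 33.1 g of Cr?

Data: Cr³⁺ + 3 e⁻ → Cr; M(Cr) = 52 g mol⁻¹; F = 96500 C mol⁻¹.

n(Cr) = m/M = 33.1 / 52 = 0.6365 mol.
Each Cr atom requires 3 electrons, so n(e⁻) = 3 × 0.6365 = 1.910 mol.
Q = n(e⁻)·F = 1.910 × 96500 = 184300 C.
t = Q/I = 184300 / 0.1700 A = 1084000 s = 18100 min.

18100 min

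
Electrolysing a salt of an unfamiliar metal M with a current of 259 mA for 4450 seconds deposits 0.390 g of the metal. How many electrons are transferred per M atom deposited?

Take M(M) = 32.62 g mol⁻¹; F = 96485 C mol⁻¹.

1

Q = I·t = 0.2590 A × 4450.0 s = 1153 C, so n(e⁻) = 1153/96485 = 0.01195 mol.
n(M) deposited = 0.390 / 32.62 = 0.01196 mol.
Electrons per atom = n(e⁻)/n(M) = 0.01195 / 0.01196 = 0.999 ≈ 1, so the ion is M⁺.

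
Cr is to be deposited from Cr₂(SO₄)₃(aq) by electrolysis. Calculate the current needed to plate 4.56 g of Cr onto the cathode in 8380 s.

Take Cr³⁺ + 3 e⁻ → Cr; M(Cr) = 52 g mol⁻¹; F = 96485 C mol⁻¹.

n(Cr) = 4.56 / 52 = 0.08769 mol.
n(e⁻) = 3 × 0.08769 = 0.2631 mol.
Q = n(e⁻)·F = 0.2631 × 96485 = 25380 C.
I = Q/t = 25380 / 8380.0 s = 3.03 A.

3.03 A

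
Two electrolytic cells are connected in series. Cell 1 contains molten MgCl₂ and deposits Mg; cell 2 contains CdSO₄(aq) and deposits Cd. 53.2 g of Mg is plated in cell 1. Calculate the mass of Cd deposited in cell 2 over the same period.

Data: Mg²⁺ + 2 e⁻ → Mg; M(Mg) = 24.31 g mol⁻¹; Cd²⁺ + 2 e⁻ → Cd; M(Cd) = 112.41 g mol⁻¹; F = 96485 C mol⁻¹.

n(Mg) = 53.2 / 24.31 = 2.188 mol.
Since Mg²⁺ + 2 e⁻ → Mg, n(e⁻) passed = 2 × 2.188 = 4.377 mol.
Cells in series carry the same charge, so the same 4.377 mol of electrons passes through cell 2.
Cd²⁺ + 2 e⁻ → Cd, so n(Cd) = 4.377 / 2 = 2.188 mol.
m(Cd) = 2.188 × 112.41 = 246 g.

246 g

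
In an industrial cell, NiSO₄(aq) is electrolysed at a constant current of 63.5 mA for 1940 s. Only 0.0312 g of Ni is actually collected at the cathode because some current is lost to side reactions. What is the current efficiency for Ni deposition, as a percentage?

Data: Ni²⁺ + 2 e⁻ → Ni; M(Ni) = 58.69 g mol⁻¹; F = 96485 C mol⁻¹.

83.3 %

Q = I·t = 0.06350 × 1940.0 = 123.2 C; n(e⁻) = 123.2/96485 = 0.001277 mol.
Theoretical n(Ni) = n(e⁻)/2 = 0.0006384 mol, i.e. m_theo = 0.0006384 × 58.69 = 0.03747 g.
Efficiency = m_actual / m_theo = 0.0312 / 0.03747 = 83.3 %.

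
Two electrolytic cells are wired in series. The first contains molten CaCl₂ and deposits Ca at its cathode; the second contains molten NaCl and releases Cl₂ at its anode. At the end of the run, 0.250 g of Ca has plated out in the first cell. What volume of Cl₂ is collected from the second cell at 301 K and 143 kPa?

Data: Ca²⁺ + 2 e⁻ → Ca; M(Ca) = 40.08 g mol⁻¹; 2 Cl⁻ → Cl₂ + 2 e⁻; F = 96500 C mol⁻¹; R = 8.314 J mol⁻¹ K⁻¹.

0.109 L

n(Ca) = 0.250 / 40.08 = 0.006238 mol, so n(e⁻) = 2 × 0.006238 = 0.01248 mol.
The cells are in series, so the same 0.01248 mol of electrons passes through the second cell.
2 Cl⁻ → Cl₂ + 2 e⁻ — 2 mol e⁻ per mol Cl₂, so n(Cl₂) = 0.01248/2 = 0.006238 mol.
V = nRT/P = (0.006238 × 8.314 × 301) / (143 × 10³) = 1.09 × 10⁻⁴ m³ = 0.109 L.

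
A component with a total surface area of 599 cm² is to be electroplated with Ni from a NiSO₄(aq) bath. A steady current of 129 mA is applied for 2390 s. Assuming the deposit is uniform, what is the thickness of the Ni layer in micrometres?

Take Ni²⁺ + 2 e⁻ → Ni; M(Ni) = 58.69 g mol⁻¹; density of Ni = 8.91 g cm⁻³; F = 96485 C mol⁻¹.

0.176 μm

Q = I·t = 0.1290 × 2390.0 = 308.3 C; n(e⁻) = 0.003195 mol.
n(Ni) = n(e⁻)/2 = 0.001598 mol, so m = 0.001598 × 58.69 = 0.09377 g.
Volume = m/ρ = 0.09377 / 8.91 = 0.01052 cm³.
Thickness = V/A = 0.01052 / 599 = 1.76 × 10⁻⁵ cm = 0.176 μm.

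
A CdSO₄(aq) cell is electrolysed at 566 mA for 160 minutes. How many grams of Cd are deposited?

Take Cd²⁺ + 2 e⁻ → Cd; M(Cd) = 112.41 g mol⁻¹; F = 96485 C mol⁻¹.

3.17 g

Q = I·t = 0.5660 A × 9600.0 s = 5434 C.
n(e⁻) = Q/F = 5434 / 96485 = 0.05632 mol.
Cd²⁺ + 2 e⁻ → Cd, so n(Cd) = n(e⁻)/2 = 0.02816 mol.
m = n·M = 0.02816 × 112.41 = 3.17 g.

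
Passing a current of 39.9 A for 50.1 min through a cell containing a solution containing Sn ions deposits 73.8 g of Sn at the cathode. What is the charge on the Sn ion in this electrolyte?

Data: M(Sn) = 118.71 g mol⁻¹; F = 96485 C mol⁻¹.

Q = I·t = 39.90 A × 3006.0 s = 119900 C, so n(e⁻) = 119900/96485 = 1.243 mol.
n(Sn) deposited = 73.8 / 118.71 = 0.6217 mol.
Electrons per atom = n(e⁻)/n(Sn) = 1.243 / 0.6217 = 2.00 ≈ 2, so the ion is Sn²⁺.

+2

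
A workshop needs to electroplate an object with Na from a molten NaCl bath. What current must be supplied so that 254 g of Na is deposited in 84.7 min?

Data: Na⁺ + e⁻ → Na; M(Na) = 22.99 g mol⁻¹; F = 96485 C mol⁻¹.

n(Na) = 254 / 22.99 = 11.05 mol.
n(e⁻) = 1 × 11.05 = 11.05 mol.
Q = n(e⁻)·F = 11.05 × 96485 = 1066000 C.
I = Q/t = 1066000 / 5082.0 s = 210 A.

210 A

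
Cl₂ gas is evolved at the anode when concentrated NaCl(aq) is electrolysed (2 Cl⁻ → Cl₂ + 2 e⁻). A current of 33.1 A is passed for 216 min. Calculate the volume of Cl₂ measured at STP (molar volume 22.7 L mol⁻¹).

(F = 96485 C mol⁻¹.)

50.5 L

Q = I·t = 33.10 A × 12960 s = 429000 C.
n(e⁻) = Q/F = 429000 / 96485 = 4.446 mol.
2 electrons are transferred per Cl₂ molecule, so n(Cl₂) = 4.446 / 2 = 2.223 mol.
V = n × V_m = 2.223 × 22.7 = 50.5 L.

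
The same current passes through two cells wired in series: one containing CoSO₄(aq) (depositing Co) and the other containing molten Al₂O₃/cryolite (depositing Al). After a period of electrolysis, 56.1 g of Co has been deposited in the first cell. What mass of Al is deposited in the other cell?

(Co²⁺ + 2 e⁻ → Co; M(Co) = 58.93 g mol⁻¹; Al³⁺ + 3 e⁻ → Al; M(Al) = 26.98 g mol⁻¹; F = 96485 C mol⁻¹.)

17.1 g

n(Co) = 56.1 / 58.93 = 0.9520 mol.
Since Co²⁺ + 2 e⁻ → Co, n(e⁻) passed = 2 × 0.9520 = 1.904 mol.
Cells in series carry the same charge, so the same 1.904 mol of electrons passes through cell 2.
Al³⁺ + 3 e⁻ → Al, so n(Al) = 1.904 / 3 = 0.6347 mol.
m(Al) = 0.6347 × 26.98 = 17.1 g.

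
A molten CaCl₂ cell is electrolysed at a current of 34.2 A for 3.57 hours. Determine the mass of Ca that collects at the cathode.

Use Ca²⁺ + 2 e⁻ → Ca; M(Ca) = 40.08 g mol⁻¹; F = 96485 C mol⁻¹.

Q = I·t = 34.20 A × 12852 s = 439500 C.
n(e⁻) = Q/F = 439500 / 96485 = 4.556 mol.
Ca²⁺ + 2 e⁻ → Ca, so n(Ca) = n(e⁻)/2 = 2.278 mol.
m = n·M = 2.278 × 40.08 = 91.3 g.

91.3 g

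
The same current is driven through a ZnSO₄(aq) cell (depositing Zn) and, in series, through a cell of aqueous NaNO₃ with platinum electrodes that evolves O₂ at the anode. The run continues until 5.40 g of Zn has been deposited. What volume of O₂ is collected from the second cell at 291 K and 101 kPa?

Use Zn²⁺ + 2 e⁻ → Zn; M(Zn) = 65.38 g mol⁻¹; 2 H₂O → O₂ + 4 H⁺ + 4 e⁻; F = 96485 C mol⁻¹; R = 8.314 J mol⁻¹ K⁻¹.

0.989 L

n(Zn) = 5.40 / 65.38 = 0.08259 mol, so n(e⁻) = 2 × 0.08259 = 0.1652 mol.
The cells are in series, so the same 0.1652 mol of electrons passes through the second cell.
2 H₂O → O₂ + 4 H⁺ + 4 e⁻ — 4 mol e⁻ per mol O₂, so n(O₂) = 0.1652/4 = 0.04130 mol.
V = nRT/P = (0.04130 × 8.314 × 291) / (101 × 10³) = 9.89 × 10⁻⁴ m³ = 0.989 L.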